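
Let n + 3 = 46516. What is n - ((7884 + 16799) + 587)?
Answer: 21243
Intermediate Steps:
n = 46513 (n = -3 + 46516 = 46513)
n - ((7884 + 16799) + 587) = 46513 - ((7884 + 16799) + 587) = 46513 - (24683 + 587) = 46513 - 1*25270 = 46513 - 25270 = 21243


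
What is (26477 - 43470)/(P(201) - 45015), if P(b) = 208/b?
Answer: 3415593/9047807 ≈ 0.37751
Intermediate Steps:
(26477 - 43470)/(P(201) - 45015) = (26477 - 43470)/(208/201 - 45015) = -16993/(208*(1/201) - 45015) = -16993/(208/201 - 45015) = -16993/(-9047807/201) = -16993*(-201/9047807) = 3415593/9047807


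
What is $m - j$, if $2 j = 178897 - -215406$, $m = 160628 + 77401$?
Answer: $\frac{81755}{2} \approx 40878.0$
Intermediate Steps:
$m = 238029$
$j = \frac{394303}{2}$ ($j = \frac{178897 - -215406}{2} = \frac{178897 + 215406}{2} = \frac{1}{2} \cdot 394303 = \frac{394303}{2} \approx 1.9715 \cdot 10^{5}$)
$m - j = 238029 - \frac{394303}{2} = \frac{81755}{2}$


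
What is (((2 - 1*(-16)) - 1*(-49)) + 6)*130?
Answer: 9490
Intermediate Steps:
(((2 - 1*(-16)) - 1*(-49)) + 6)*130 = (((2 + 16) + 49) + 6)*130 = ((18 + 49) + 6)*130 = (67 + 6)*130 = 73*130 = 9490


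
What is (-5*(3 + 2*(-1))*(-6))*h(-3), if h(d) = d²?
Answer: 270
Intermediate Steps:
(-5*(3 + 2*(-1))*(-6))*h(-3) = (-5*(3 + 2*(-1))*(-6))*(-3)² = (-5*(3 - 2)*(-6))*9 = (-5*1*(-6))*9 = -5*(-6)*9 = 30*9 = 270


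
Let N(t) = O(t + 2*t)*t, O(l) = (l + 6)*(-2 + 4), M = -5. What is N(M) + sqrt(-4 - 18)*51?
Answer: 90 + 51*I*sqrt(22) ≈ 90.0 + 239.21*I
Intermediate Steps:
O(l) = 12 + 2*l (O(l) = (6 + l)*2 = 12 + 2*l)
N(t) = t*(12 + 6*t) (N(t) = (12 + 2*(t + 2*t))*t = (12 + 2*(3*t))*t = (12 + 6*t)*t = t*(12 + 6*t))
N(M) + sqrt(-4 - 18)*51 = 6*(-5)*(2 - 5) + sqrt(-4 - 18)*51 = 6*(-5)*(-3) + sqrt(-22)*51 = 90 + (I*sqrt(22))*51 = 90 + 51*I*sqrt(22)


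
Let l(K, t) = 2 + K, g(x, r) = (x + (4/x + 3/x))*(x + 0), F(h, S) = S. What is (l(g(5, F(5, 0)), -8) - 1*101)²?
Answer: 4489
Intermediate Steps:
g(x, r) = x*(x + 7/x) (g(x, r) = (x + 7/x)*x = x*(x + 7/x))
(l(g(5, F(5, 0)), -8) - 1*101)² = ((2 + (7 + 5²)) - 1*101)² = ((2 + (7 + 25)) - 101)² = ((2 + 32) - 101)² = (34 - 101)² = (-67)² = 4489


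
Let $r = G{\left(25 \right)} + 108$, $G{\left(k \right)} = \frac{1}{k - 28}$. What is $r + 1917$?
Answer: $\frac{6074}{3} \approx 2024.7$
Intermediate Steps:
$G{\left(k \right)} = \frac{1}{-28 + k}$
$r = \frac{323}{3}$ ($r = \frac{1}{-28 + 25} + 108 = \frac{1}{-3} + 108 = - \frac{1}{3} + 108 = \frac{323}{3} \approx 107.67$)
$r + 1917 = \frac{323}{3} + 1917 = \frac{6074}{3}$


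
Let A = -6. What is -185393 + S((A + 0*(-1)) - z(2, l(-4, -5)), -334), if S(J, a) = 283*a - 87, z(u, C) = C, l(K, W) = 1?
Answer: -280002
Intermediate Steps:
S(J, a) = -87 + 283*a
-185393 + S((A + 0*(-1)) - z(2, l(-4, -5)), -334) = -185393 + (-87 + 283*(-334)) = -185393 + (-87 - 94522) = -185393 - 94609 = -280002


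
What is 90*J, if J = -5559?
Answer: -500310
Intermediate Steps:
90*J = 90*(-5559) = -500310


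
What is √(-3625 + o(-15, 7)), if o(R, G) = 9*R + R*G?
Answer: I*√3865 ≈ 62.169*I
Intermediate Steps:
o(R, G) = 9*R + G*R
√(-3625 + o(-15, 7)) = √(-3625 - 15*(9 + 7)) = √(-3625 - 15*16) = √(-3625 - 240) = √(-3865) = I*√3865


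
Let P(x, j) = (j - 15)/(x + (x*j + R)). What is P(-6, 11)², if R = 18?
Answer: 4/729 ≈ 0.0054870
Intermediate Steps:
P(x, j) = (-15 + j)/(18 + x + j*x) (P(x, j) = (j - 15)/(x + (x*j + 18)) = (-15 + j)/(x + (j*x + 18)) = (-15 + j)/(x + (18 + j*x)) = (-15 + j)/(18 + x + j*x))
P(-6, 11)² = ((-15 + 11)/(18 - 6 + 11*(-6)))² = (-4/(18 - 6 - 66))² = (-4/(-54))² = (-1/54*(-4))² = (2/27)² = 4/729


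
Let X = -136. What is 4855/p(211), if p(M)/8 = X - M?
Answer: -4855/2776 ≈ -1.7489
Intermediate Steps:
p(M) = -1088 - 8*M (p(M) = 8*(-136 - M) = -1088 - 8*M)
4855/p(211) = 4855/(-1088 - 8*211) = 4855/(-1088 - 1688) = 4855/(-2776) = 4855*(-1/2776) = -4855/2776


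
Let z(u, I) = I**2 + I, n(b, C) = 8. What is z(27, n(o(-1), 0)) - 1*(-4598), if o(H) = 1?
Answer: 4670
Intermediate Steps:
z(u, I) = I + I**2
z(27, n(o(-1), 0)) - 1*(-4598) = 8*(1 + 8) - 1*(-4598) = 8*9 + 4598 = 72 + 4598 = 4670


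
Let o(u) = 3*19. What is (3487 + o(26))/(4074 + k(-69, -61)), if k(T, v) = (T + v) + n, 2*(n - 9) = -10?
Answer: 886/987 ≈ 0.89767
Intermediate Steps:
n = 4 (n = 9 + (½)*(-10) = 9 - 5 = 4)
k(T, v) = 4 + T + v (k(T, v) = (T + v) + 4 = 4 + T + v)
o(u) = 57
(3487 + o(26))/(4074 + k(-69, -61)) = (3487 + 57)/(4074 + (4 - 69 - 61)) = 3544/(4074 - 126) = 3544/3948 = 3544*(1/3948) = 886/987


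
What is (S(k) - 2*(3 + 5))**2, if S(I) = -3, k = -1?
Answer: 361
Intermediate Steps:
(S(k) - 2*(3 + 5))**2 = (-3 - 2*(3 + 5))**2 = (-3 - 2*8)**2 = (-3 - 16)**2 = (-19)**2 = 361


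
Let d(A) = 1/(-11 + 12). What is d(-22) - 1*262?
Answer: -261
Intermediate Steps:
d(A) = 1 (d(A) = 1/1 = 1)
d(-22) - 1*262 = 1 - 1*262 = 1 - 262 = -261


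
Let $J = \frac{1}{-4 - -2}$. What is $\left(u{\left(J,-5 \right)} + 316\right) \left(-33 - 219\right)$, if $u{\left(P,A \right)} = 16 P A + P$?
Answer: $-89586$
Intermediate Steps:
$J = - \frac{1}{2}$ ($J = \frac{1}{-4 + 2} = \frac{1}{-2} = - \frac{1}{2} \approx -0.5$)
$u{\left(P,A \right)} = P + 16 A P$ ($u{\left(P,A \right)} = 16 A P + P = P + 16 A P$)
$\left(u{\left(J,-5 \right)} + 316\right) \left(-33 - 219\right) = \left(- \frac{1 + 16 \left(-5\right)}{2} + 316\right) \left(-33 - 219\right) = \left(- \frac{1 - 80}{2} + 316\right) \left(-252\right) = \left(\left(- \frac{1}{2}\right) \left(-79\right) + 316\right) \left(-252\right) = \left(\frac{79}{2} + 316\right) \left(-252\right) = \frac{711}{2} \left(-252\right) = -89586$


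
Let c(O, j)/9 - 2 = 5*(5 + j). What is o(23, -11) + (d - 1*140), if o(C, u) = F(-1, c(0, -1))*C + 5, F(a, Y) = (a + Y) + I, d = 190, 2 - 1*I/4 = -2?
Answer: 4954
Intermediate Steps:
I = 16 (I = 8 - 4*(-2) = 8 + 8 = 16)
c(O, j) = 243 + 45*j (c(O, j) = 18 + 9*(5*(5 + j)) = 18 + 9*(25 + 5*j) = 18 + (225 + 45*j) = 243 + 45*j)
F(a, Y) = 16 + Y + a (F(a, Y) = (a + Y) + 16 = (Y + a) + 16 = 16 + Y + a)
o(C, u) = 5 + 213*C (o(C, u) = (16 + (243 + 45*(-1)) - 1)*C + 5 = (16 + (243 - 45) - 1)*C + 5 = (16 + 198 - 1)*C + 5 = 213*C + 5 = 5 + 213*C)
o(23, -11) + (d - 1*140) = (5 + 213*23) + (190 - 1*140) = (5 + 4899) + (190 - 140) = 4904 + 50 = 4954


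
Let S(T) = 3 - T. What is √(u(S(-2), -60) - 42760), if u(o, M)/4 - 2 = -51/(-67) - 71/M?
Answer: I*√43172732715/1005 ≈ 206.75*I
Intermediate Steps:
u(o, M) = 740/67 - 284/M (u(o, M) = 8 + 4*(-51/(-67) - 71/M) = 8 + 4*(-51*(-1/67) - 71/M) = 8 + 4*(51/67 - 71/M) = 8 + (204/67 - 284/M) = 740/67 - 284/M)
√(u(S(-2), -60) - 42760) = √((740/67 - 284/(-60)) - 42760) = √((740/67 - 284*(-1/60)) - 42760) = √((740/67 + 71/15) - 42760) = √(15857/1005 - 42760) = √(-42957943/1005) = I*√43172732715/1005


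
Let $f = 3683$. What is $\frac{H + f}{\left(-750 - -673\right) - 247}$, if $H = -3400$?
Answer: $- \frac{283}{324} \approx -0.87346$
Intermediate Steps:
$\frac{H + f}{\left(-750 - -673\right) - 247} = \frac{-3400 + 3683}{\left(-750 - -673\right) - 247} = \frac{283}{\left(-750 + 673\right) - 247} = \frac{283}{-77 - 247} = \frac{283}{-324} = 283 \left(- \frac{1}{324}\right) = - \frac{283}{324}$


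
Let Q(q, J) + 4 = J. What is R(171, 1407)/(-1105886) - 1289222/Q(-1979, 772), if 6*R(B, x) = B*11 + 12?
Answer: -356433200749/212330112 ≈ -1678.7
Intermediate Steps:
Q(q, J) = -4 + J
R(B, x) = 2 + 11*B/6 (R(B, x) = (B*11 + 12)/6 = (11*B + 12)/6 = (12 + 11*B)/6 = 2 + 11*B/6)
R(171, 1407)/(-1105886) - 1289222/Q(-1979, 772) = (2 + (11/6)*171)/(-1105886) - 1289222/(-4 + 772) = (2 + 627/2)*(-1/1105886) - 1289222/768 = (631/2)*(-1/1105886) - 1289222*1/768 = -631/2211772 - 644611/384 = -356433200749/212330112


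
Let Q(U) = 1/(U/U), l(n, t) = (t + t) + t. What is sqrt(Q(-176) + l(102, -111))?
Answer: 2*I*sqrt(83) ≈ 18.221*I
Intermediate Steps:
l(n, t) = 3*t (l(n, t) = 2*t + t = 3*t)
Q(U) = 1 (Q(U) = 1/1 = 1)
sqrt(Q(-176) + l(102, -111)) = sqrt(1 + 3*(-111)) = sqrt(1 - 333) = sqrt(-332) = 2*I*sqrt(83)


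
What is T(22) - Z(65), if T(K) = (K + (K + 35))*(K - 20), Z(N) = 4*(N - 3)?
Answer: -90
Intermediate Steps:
Z(N) = -12 + 4*N (Z(N) = 4*(-3 + N) = -12 + 4*N)
T(K) = (-20 + K)*(35 + 2*K) (T(K) = (K + (35 + K))*(-20 + K) = (35 + 2*K)*(-20 + K) = (-20 + K)*(35 + 2*K))
T(22) - Z(65) = (-700 - 5*22 + 2*22²) - (-12 + 4*65) = (-700 - 110 + 2*484) - (-12 + 260) = (-700 - 110 + 968) - 1*248 = 158 - 248 = -90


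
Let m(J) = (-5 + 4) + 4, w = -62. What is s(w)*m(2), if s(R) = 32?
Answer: 96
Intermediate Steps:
m(J) = 3 (m(J) = -1 + 4 = 3)
s(w)*m(2) = 32*3 = 96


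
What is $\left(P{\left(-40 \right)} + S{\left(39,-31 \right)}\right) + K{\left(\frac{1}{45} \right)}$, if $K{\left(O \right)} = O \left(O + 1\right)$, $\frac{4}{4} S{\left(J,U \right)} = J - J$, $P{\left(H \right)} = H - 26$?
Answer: $- \frac{133604}{2025} \approx -65.977$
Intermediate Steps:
$P{\left(H \right)} = -26 + H$ ($P{\left(H \right)} = H - 26 = -26 + H$)
$S{\left(J,U \right)} = 0$ ($S{\left(J,U \right)} = J - J = 0$)
$K{\left(O \right)} = O \left(1 + O\right)$
$\left(P{\left(-40 \right)} + S{\left(39,-31 \right)}\right) + K{\left(\frac{1}{45} \right)} = \left(\left(-26 - 40\right) + 0\right) + \frac{1 + \frac{1}{45}}{45} = \left(-66 + 0\right) + \frac{1 + \frac{1}{45}}{45} = -66 + \frac{1}{45} \cdot \frac{46}{45} = -66 + \frac{46}{2025} = - \frac{133604}{2025}$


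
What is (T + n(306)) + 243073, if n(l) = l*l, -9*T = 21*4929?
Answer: 325208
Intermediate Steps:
T = -11501 (T = -7*4929/3 = -⅑*103509 = -11501)
n(l) = l²
(T + n(306)) + 243073 = (-11501 + 306²) + 243073 = (-11501 + 93636) + 243073 = 82135 + 243073 = 325208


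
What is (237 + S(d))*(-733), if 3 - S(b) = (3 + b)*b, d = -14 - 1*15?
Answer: 376762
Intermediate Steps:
d = -29 (d = -14 - 15 = -29)
S(b) = 3 - b*(3 + b) (S(b) = 3 - (3 + b)*b = 3 - b*(3 + b))
(237 + S(d))*(-733) = (237 + (3 - 1*(-29)² - 3*(-29)))*(-733) = (237 + (3 - 1*841 + 87))*(-733) = (237 + (3 - 841 + 87))*(-733) = (237 - 751)*(-733) = -514*(-733) = 376762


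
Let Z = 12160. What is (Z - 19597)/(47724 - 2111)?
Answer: -7437/45613 ≈ -0.16305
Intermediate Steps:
(Z - 19597)/(47724 - 2111) = (12160 - 19597)/(47724 - 2111) = -7437/45613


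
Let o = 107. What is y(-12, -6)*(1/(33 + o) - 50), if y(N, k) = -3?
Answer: 20997/140 ≈ 149.98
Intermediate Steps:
y(-12, -6)*(1/(33 + o) - 50) = -3*(1/(33 + 107) - 50) = -3*(1/140 - 50) = -3*(-6999/140) = 20997/140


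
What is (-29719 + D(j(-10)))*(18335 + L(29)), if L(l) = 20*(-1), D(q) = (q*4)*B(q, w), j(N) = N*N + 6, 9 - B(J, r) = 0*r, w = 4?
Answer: -474413445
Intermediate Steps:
B(J, r) = 9 (B(J, r) = 9 - 0*r = 9 - 1*0 = 9 + 0 = 9)
j(N) = 6 + N**2 (j(N) = N**2 + 6 = 6 + N**2)
D(q) = 36*q (D(q) = (q*4)*9 = (4*q)*9 = 36*q)
L(l) = -20
(-29719 + D(j(-10)))*(18335 + L(29)) = (-29719 + 36*(6 + (-10)**2))*(18335 - 20) = (-29719 + 36*(6 + 100))*18315 = (-29719 + 36*106)*18315 = (-29719 + 3816)*18315 = -25903*18315 = -474413445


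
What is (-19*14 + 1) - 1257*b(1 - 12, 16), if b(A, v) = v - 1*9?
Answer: -9064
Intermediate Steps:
b(A, v) = -9 + v (b(A, v) = v - 9 = -9 + v)
(-19*14 + 1) - 1257*b(1 - 12, 16) = (-19*14 + 1) - 1257*(-9 + 16) = (-266 + 1) - 1257*7 = -265 - 8799 = -9064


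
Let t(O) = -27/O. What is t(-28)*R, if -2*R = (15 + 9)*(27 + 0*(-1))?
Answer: -2187/7 ≈ -312.43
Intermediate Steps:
R = -324 (R = -(15 + 9)*(27 + 0*(-1))/2 = -12*(27 + 0) = -12*27 = -½*648 = -324)
t(-28)*R = -27/(-28)*(-324) = -27*(-1/28)*(-324) = (27/28)*(-324) = -2187/7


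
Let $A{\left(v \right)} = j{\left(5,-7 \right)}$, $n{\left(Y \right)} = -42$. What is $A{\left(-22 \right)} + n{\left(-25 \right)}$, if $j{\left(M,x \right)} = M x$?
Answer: $-77$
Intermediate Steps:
$A{\left(v \right)} = -35$ ($A{\left(v \right)} = 5 \left(-7\right) = -35$)
$A{\left(-22 \right)} + n{\left(-25 \right)} = -35 - 42 = -77$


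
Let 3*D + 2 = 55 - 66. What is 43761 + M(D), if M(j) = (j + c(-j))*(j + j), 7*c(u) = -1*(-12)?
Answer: 2758373/63 ≈ 43784.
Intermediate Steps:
c(u) = 12/7 (c(u) = (-1*(-12))/7 = (⅐)*12 = 12/7)
D = -13/3 (D = -⅔ + (55 - 66)/3 = -⅔ + (⅓)*(-11) = -⅔ - 11/3 = -13/3 ≈ -4.3333)
M(j) = 2*j*(12/7 + j) (M(j) = (j + 12/7)*(j + j) = (12/7 + j)*(2*j) = 2*j*(12/7 + j))
43761 + M(D) = 43761 + (2/7)*(-13/3)*(12 + 7*(-13/3)) = 43761 + (2/7)*(-13/3)*(12 - 91/3) = 43761 + (2/7)*(-13/3)*(-55/3) = 43761 + 1430/63 = 2758373/63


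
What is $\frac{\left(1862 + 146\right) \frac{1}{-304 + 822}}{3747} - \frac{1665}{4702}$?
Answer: $- \frac{1611116737}{4563164046} \approx -0.35307$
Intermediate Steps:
$\frac{\left(1862 + 146\right) \frac{1}{-304 + 822}}{3747} - \frac{1665}{4702} = \frac{2008}{518} \cdot \frac{1}{3747} - \frac{1665}{4702} = 2008 \cdot \frac{1}{518} \cdot \frac{1}{3747} - \frac{1665}{4702} = \frac{1004}{259} \cdot \frac{1}{3747} - \frac{1665}{4702} = \frac{1004}{970473} - \frac{1665}{4702} = - \frac{1611116737}{4563164046}$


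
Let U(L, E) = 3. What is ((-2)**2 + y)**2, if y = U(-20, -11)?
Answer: 49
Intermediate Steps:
y = 3
((-2)**2 + y)**2 = ((-2)**2 + 3)**2 = (4 + 3)**2 = 7**2 = 49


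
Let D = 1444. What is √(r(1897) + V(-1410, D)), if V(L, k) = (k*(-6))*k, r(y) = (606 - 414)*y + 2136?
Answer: 6*I*√337346 ≈ 3484.9*I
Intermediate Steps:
r(y) = 2136 + 192*y (r(y) = 192*y + 2136 = 2136 + 192*y)
V(L, k) = -6*k² (V(L, k) = (-6*k)*k = -6*k²)
√(r(1897) + V(-1410, D)) = √((2136 + 192*1897) - 6*1444²) = √((2136 + 364224) - 6*2085136) = √(366360 - 12510816) = √(-12144456) = 6*I*√337346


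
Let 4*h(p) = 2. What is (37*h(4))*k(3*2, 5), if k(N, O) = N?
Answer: 111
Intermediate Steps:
h(p) = ½ (h(p) = (¼)*2 = ½)
(37*h(4))*k(3*2, 5) = (37*(½))*(3*2) = (37/2)*6 = 111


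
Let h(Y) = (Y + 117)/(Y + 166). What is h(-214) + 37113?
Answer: 1781521/48 ≈ 37115.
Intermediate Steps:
h(Y) = (117 + Y)/(166 + Y)
h(-214) + 37113 = (117 - 214)/(166 - 214) + 37113 = -97/(-48) + 37113 = -1/48*(-97) + 37113 = 97/48 + 37113 = 1781521/48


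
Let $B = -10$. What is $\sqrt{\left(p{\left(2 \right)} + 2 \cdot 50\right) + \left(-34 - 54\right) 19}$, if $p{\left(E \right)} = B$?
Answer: $i \sqrt{1582} \approx 39.774 i$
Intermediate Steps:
$p{\left(E \right)} = -10$
$\sqrt{\left(p{\left(2 \right)} + 2 \cdot 50\right) + \left(-34 - 54\right) 19} = \sqrt{\left(-10 + 2 \cdot 50\right) + \left(-34 - 54\right) 19} = \sqrt{\left(-10 + 100\right) - 1672} = \sqrt{90 - 1672} = \sqrt{-1582} = i \sqrt{1582}$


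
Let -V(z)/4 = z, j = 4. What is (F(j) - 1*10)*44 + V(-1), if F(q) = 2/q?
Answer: -414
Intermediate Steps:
V(z) = -4*z
(F(j) - 1*10)*44 + V(-1) = (2/4 - 1*10)*44 - 4*(-1) = (2*(1/4) - 10)*44 + 4 = (1/2 - 10)*44 + 4 = -19/2*44 + 4 = -418 + 4 = -414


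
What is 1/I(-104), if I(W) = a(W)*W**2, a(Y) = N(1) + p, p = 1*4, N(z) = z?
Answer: 1/54080 ≈ 1.8491e-5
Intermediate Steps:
p = 4
a(Y) = 5 (a(Y) = 1 + 4 = 5)
I(W) = 5*W**2
1/I(-104) = 1/(5*(-104)**2) = 1/(5*10816) = 1/54080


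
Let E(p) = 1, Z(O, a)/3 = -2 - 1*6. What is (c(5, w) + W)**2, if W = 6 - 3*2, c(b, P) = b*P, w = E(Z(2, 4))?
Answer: 25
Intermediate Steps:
Z(O, a) = -24 (Z(O, a) = 3*(-2 - 1*6) = 3*(-2 - 6) = 3*(-8) = -24)
w = 1
c(b, P) = P*b
W = 0 (W = 6 - 6 = 0)
(c(5, w) + W)**2 = (1*5 + 0)**2 = (5 + 0)**2 = 5**2 = 25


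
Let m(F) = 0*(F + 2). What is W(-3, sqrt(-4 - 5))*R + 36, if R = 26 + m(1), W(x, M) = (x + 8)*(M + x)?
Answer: -354 + 390*I ≈ -354.0 + 390.0*I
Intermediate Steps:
m(F) = 0 (m(F) = 0*(2 + F) = 0)
W(x, M) = (8 + x)*(M + x)
R = 26 (R = 26 + 0 = 26)
W(-3, sqrt(-4 - 5))*R + 36 = ((-3)**2 + 8*sqrt(-4 - 5) + 8*(-3) + sqrt(-4 - 5)*(-3))*26 + 36 = (9 + 8*sqrt(-9) - 24 + sqrt(-9)*(-3))*26 + 36 = (9 + 8*(3*I) - 24 + (3*I)*(-3))*26 + 36 = (9 + 24*I - 24 - 9*I)*26 + 36 = (-15 + 15*I)*26 + 36 = (-390 + 390*I) + 36 = -354 + 390*I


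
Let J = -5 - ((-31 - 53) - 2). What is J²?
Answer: 6561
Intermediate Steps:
J = 81 (J = -5 - (-84 - 2) = -5 - 1*(-86) = -5 + 86 = 81)
J² = 81² = 6561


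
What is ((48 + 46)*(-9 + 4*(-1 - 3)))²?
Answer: 5522500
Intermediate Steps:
((48 + 46)*(-9 + 4*(-1 - 3)))² = (94*(-9 + 4*(-4)))² = (94*(-9 - 16))² = (94*(-25))² = (-2350)² = 5522500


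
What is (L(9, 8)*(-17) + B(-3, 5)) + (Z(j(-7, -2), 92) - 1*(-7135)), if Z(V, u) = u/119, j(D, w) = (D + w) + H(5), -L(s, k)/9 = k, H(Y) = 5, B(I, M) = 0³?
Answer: 994813/119 ≈ 8359.8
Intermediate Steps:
B(I, M) = 0
L(s, k) = -9*k
j(D, w) = 5 + D + w (j(D, w) = (D + w) + 5 = 5 + D + w)
Z(V, u) = u/119 (Z(V, u) = u*(1/119) = u/119)
(L(9, 8)*(-17) + B(-3, 5)) + (Z(j(-7, -2), 92) - 1*(-7135)) = (-9*8*(-17) + 0) + ((1/119)*92 - 1*(-7135)) = (-72*(-17) + 0) + (92/119 + 7135) = (1224 + 0) + 849157/119 = 1224 + 849157/119 = 994813/119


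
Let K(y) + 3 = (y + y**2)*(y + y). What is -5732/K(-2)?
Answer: 5732/11 ≈ 521.09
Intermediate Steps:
K(y) = -3 + 2*y*(y + y**2) (K(y) = -3 + (y + y**2)*(y + y) = -3 + (y + y**2)*(2*y) = -3 + 2*y*(y + y**2))
-5732/K(-2) = -5732/(-3 + 2*(-2)**2 + 2*(-2)**3) = -5732/(-3 + 2*4 + 2*(-8)) = -5732/(-3 + 8 - 16) = -5732/(-11) = -5732*(-1/11) = 5732/11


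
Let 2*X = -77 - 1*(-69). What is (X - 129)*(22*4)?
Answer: -11704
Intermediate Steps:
X = -4 (X = (-77 - 1*(-69))/2 = (-77 + 69)/2 = (1/2)*(-8) = -4)
(X - 129)*(22*4) = (-4 - 129)*(22*4) = -133*88 = -11704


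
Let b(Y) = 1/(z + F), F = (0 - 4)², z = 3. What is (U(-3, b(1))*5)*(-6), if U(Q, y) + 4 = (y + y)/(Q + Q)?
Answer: 2290/19 ≈ 120.53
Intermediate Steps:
F = 16 (F = (-4)² = 16)
b(Y) = 1/19 (b(Y) = 1/(3 + 16) = 1/19)
U(Q, y) = -4 + y/Q (U(Q, y) = -4 + (y + y)/(Q + Q) = -4 + (2*y)/((2*Q)) = -4 + (2*y)*(1/(2*Q)) = -4 + y/Q)
(U(-3, b(1))*5)*(-6) = ((-4 + (1/19)/(-3))*5)*(-6) = ((-4 + (1/19)*(-⅓))*5)*(-6) = ((-4 - 1/57)*5)*(-6) = -229/57*5*(-6) = -1145/57*(-6) = 2290/19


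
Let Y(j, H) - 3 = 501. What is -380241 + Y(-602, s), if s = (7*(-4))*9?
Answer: -379737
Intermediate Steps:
s = -252 (s = -28*9 = -252)
Y(j, H) = 504 (Y(j, H) = 3 + 501 = 504)
-380241 + Y(-602, s) = -380241 + 504 = -379737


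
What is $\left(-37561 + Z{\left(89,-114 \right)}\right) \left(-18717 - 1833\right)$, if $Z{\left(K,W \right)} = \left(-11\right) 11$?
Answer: $774365100$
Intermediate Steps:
$Z{\left(K,W \right)} = -121$
$\left(-37561 + Z{\left(89,-114 \right)}\right) \left(-18717 - 1833\right) = \left(-37561 - 121\right) \left(-18717 - 1833\right) = \left(-37682\right) \left(-20550\right) = 774365100$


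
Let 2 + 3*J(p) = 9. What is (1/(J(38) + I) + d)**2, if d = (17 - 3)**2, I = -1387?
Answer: 662890700761/17255716 ≈ 38416.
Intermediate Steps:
d = 196 (d = 14**2 = 196)
J(p) = 7/3 (J(p) = -2/3 + (1/3)*9 = -2/3 + 3 = 7/3)
(1/(J(38) + I) + d)**2 = (1/(7/3 - 1387) + 196)**2 = (1/(-4154/3) + 196)**2 = (-3/4154 + 196)**2 = (814181/4154)**2 = 662890700761/17255716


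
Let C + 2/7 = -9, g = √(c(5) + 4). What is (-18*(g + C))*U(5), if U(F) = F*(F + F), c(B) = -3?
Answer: 52200/7 ≈ 7457.1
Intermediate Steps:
g = 1 (g = √(-3 + 4) = √1 = 1)
U(F) = 2*F² (U(F) = F*(2*F) = 2*F²)
C = -65/7 (C = -2/7 - 9 = -65/7 ≈ -9.2857)
(-18*(g + C))*U(5) = (-18*(1 - 65/7))*(2*5²) = (-18*(-58/7))*(2*25) = (1044/7)*50 = 52200/7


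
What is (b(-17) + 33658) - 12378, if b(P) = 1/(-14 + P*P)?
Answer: 5852001/275 ≈ 21280.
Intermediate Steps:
b(P) = 1/(-14 + P**2)
(b(-17) + 33658) - 12378 = (1/(-14 + (-17)**2) + 33658) - 12378 = (1/(-14 + 289) + 33658) - 12378 = (1/275 + 33658) - 12378 = 9255951/275 - 12378 = 5852001/275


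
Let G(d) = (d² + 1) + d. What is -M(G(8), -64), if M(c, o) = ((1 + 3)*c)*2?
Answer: -584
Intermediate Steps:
G(d) = 1 + d + d² (G(d) = (1 + d²) + d = 1 + d + d²)
M(c, o) = 8*c (M(c, o) = (4*c)*2 = 8*c)
-M(G(8), -64) = -8*(1 + 8 + 8²) = -8*(1 + 8 + 64) = -8*73 = -1*584 = -584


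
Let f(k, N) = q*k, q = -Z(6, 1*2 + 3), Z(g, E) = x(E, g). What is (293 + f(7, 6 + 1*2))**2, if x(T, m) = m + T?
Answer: 46656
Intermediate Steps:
x(T, m) = T + m
Z(g, E) = E + g
q = -11 (q = -((1*2 + 3) + 6) = -((2 + 3) + 6) = -(5 + 6) = -1*11 = -11)
f(k, N) = -11*k
(293 + f(7, 6 + 1*2))**2 = (293 - 11*7)**2 = (293 - 77)**2 = 216**2 = 46656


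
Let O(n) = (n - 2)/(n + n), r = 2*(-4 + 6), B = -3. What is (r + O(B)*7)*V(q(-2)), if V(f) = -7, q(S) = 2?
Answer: -413/6 ≈ -68.833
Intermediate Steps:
r = 4 (r = 2*2 = 4)
O(n) = (-2 + n)/(2*n) (O(n) = (-2 + n)/((2*n)) = (-2 + n)*(1/(2*n)) = (-2 + n)/(2*n))
(r + O(B)*7)*V(q(-2)) = (4 + ((1/2)*(-2 - 3)/(-3))*7)*(-7) = (4 + ((1/2)*(-1/3)*(-5))*7)*(-7) = (4 + (5/6)*7)*(-7) = (4 + 35/6)*(-7) = (59/6)*(-7) = -413/6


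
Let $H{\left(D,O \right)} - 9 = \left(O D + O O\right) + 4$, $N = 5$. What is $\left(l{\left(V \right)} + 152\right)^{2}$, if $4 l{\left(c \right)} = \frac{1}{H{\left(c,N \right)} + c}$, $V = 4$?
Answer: $\frac{1421063809}{61504} \approx 23105.0$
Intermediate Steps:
$H{\left(D,O \right)} = 13 + O^{2} + D O$ ($H{\left(D,O \right)} = 9 + \left(\left(O D + O O\right) + 4\right) = 9 + \left(\left(D O + O^{2}\right) + 4\right) = 9 + \left(\left(O^{2} + D O\right) + 4\right) = 9 + \left(4 + O^{2} + D O\right) = 13 + O^{2} + D O$)
$l{\left(c \right)} = \frac{1}{4 \left(38 + 6 c\right)}$ ($l{\left(c \right)} = \frac{1}{4 \left(\left(13 + 5^{2} + c 5\right) + c\right)} = \frac{1}{4 \left(\left(13 + 25 + 5 c\right) + c\right)} = \frac{1}{4 \left(\left(38 + 5 c\right) + c\right)} = \frac{1}{4 \left(38 + 6 c\right)}$)
$\left(l{\left(V \right)} + 152\right)^{2} = \left(\frac{1}{8 \left(19 + 3 \cdot 4\right)} + 152\right)^{2} = \left(\frac{1}{8 \left(19 + 12\right)} + 152\right)^{2} = \left(\frac{1}{8 \cdot 31} + 152\right)^{2} = \left(\frac{1}{8} \cdot \frac{1}{31} + 152\right)^{2} = \left(\frac{1}{248} + 152\right)^{2} = \left(\frac{37697}{248}\right)^{2} = \frac{1421063809}{61504}$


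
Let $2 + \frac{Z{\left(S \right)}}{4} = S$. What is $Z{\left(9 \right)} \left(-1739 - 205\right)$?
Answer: $-54432$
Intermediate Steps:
$Z{\left(S \right)} = -8 + 4 S$
$Z{\left(9 \right)} \left(-1739 - 205\right) = \left(-8 + 4 \cdot 9\right) \left(-1739 - 205\right) = \left(-8 + 36\right) \left(-1739 + \left(-1101 + 896\right)\right) = 28 \left(-1739 - 205\right) = 28 \left(-1944\right) = -54432$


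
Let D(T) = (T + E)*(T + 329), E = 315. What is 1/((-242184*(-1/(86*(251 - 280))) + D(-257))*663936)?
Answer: 1247/3377030791680 ≈ 3.6926e-10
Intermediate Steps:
D(T) = (315 + T)*(329 + T) (D(T) = (T + 315)*(T + 329) = (315 + T)*(329 + T))
1/((-242184*(-1/(86*(251 - 280))) + D(-257))*663936) = 1/((-242184*(-1/(86*(251 - 280))) + (103635 + (-257)² + 644*(-257)))*663936) = (1/663936)/(-242184/((-29*(-86))) + (103635 + 66049 - 165508)) = (1/663936)/(-242184/2494 + 4176) = (1/663936)/(-242184*1/2494 + 4176) = (1/663936)/(-121092/1247 + 4176) = (1/663936)/(5086380/1247) = (1247/5086380)*(1/663936) = 1247/3377030791680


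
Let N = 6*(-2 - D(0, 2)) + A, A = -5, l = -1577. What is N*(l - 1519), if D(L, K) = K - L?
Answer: 89784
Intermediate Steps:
N = -29 (N = 6*(-2 - (2 - 1*0)) - 5 = 6*(-2 - (2 + 0)) - 5 = 6*(-2 - 1*2) - 5 = 6*(-2 - 2) - 5 = 6*(-4) - 5 = -24 - 5 = -29)
N*(l - 1519) = -29*(-1577 - 1519) = -29*(-3096) = 89784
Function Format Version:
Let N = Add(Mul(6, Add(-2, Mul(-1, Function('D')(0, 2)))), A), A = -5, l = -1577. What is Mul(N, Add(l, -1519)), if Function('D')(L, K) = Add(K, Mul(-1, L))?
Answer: 89784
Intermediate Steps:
N = -29 (N = Add(Mul(6, Add(-2, Mul(-1, Add(2, Mul(-1, 0))))), -5) = Add(Mul(6, Add(-2, Mul(-1, Add(2, 0)))), -5) = Add(Mul(6, Add(-2, Mul(-1, 2))), -5) = Add(Mul(6, Add(-2, -2)), -5) = Add(Mul(6, -4), -5) = Add(-24, -5) = -29)
Mul(N, Add(l, -1519)) = Mul(-29, Add(-1577, -1519)) = Mul(-29, -3096) = 89784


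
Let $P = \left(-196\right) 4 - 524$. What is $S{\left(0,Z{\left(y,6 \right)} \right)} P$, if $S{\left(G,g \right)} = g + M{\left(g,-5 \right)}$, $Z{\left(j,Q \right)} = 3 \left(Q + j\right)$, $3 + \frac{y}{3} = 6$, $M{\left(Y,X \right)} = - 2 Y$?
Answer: $58860$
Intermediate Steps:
$y = 9$ ($y = -9 + 3 \cdot 6 = -9 + 18 = 9$)
$Z{\left(j,Q \right)} = 3 Q + 3 j$
$S{\left(G,g \right)} = - g$ ($S{\left(G,g \right)} = g - 2 g = - g$)
$P = -1308$ ($P = -784 - 524 = -1308$)
$S{\left(0,Z{\left(y,6 \right)} \right)} P = - (3 \cdot 6 + 3 \cdot 9) \left(-1308\right) = - (18 + 27) \left(-1308\right) = \left(-1\right) 45 \left(-1308\right) = \left(-45\right) \left(-1308\right) = 58860$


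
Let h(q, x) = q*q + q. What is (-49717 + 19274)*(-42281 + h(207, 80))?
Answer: -23593325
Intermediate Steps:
h(q, x) = q + q² (h(q, x) = q² + q = q + q²)
(-49717 + 19274)*(-42281 + h(207, 80)) = (-49717 + 19274)*(-42281 + 207*(1 + 207)) = -30443*(-42281 + 207*208) = -30443*(-42281 + 43056) = -30443*775 = -23593325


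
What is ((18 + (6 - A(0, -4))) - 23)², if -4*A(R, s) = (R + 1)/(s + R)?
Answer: 225/256 ≈ 0.87891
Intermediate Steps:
A(R, s) = -(1 + R)/(4*(R + s)) (A(R, s) = -(R + 1)/(4*(s + R)) = -(1 + R)/(4*(R + s)))
((18 + (6 - A(0, -4))) - 23)² = ((18 + (6 - (-1 - 1*0)/(4*(0 - 4)))) - 23)² = ((18 + (6 - (-1 + 0)/(4*(-4)))) - 23)² = ((18 + (6 - (-1)*(-1)/(4*4))) - 23)² = ((18 + (6 - 1*1/16)) - 23)² = ((18 + (6 - 1/16)) - 23)² = ((18 + 95/16) - 23)² = (383/16 - 23)² = (15/16)² = 225/256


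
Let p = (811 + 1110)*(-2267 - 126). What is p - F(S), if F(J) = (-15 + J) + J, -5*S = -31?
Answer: -22984752/5 ≈ -4.5970e+6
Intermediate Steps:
S = 31/5 (S = -⅕*(-31) = 31/5 ≈ 6.2000)
F(J) = -15 + 2*J
p = -4596953 (p = 1921*(-2393) = -4596953)
p - F(S) = -4596953 - (-15 + 2*(31/5)) = -4596953 - (-15 + 62/5) = -4596953 - 1*(-13/5) = -4596953 + 13/5 = -22984752/5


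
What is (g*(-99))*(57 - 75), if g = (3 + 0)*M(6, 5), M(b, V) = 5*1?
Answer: 26730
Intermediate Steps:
M(b, V) = 5
g = 15 (g = (3 + 0)*5 = 3*5 = 15)
(g*(-99))*(57 - 75) = (15*(-99))*(57 - 75) = -1485*(-18) = 26730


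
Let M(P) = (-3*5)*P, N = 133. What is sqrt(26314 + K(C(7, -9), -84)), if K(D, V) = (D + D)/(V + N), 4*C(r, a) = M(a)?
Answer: sqrt(5157814)/14 ≈ 162.22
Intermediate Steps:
M(P) = -15*P
C(r, a) = -15*a/4 (C(r, a) = (-15*a)/4 = -15*a/4)
K(D, V) = 2*D/(133 + V) (K(D, V) = (D + D)/(V + 133) = (2*D)/(133 + V) = 2*D/(133 + V))
sqrt(26314 + K(C(7, -9), -84)) = sqrt(26314 + 2*(-15/4*(-9))/(133 - 84)) = sqrt(26314 + 2*(135/4)/49) = sqrt(26314 + 2*(135/4)*(1/49)) = sqrt(26314 + 135/98) = sqrt(2578907/98) = sqrt(5157814)/14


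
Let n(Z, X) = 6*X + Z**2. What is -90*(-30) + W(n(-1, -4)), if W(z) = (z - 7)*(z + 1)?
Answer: 3360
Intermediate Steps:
n(Z, X) = Z**2 + 6*X
W(z) = (1 + z)*(-7 + z) (W(z) = (-7 + z)*(1 + z) = (1 + z)*(-7 + z))
-90*(-30) + W(n(-1, -4)) = -90*(-30) + (-7 + ((-1)**2 + 6*(-4))**2 - 6*((-1)**2 + 6*(-4))) = 2700 + (-7 + (1 - 24)**2 - 6*(1 - 24)) = 2700 + (-7 + (-23)**2 - 6*(-23)) = 2700 + (-7 + 529 + 138) = 2700 + 660 = 3360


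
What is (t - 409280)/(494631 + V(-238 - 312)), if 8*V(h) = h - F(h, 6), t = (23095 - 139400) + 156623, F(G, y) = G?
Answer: -368962/494631 ≈ -0.74593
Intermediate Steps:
t = 40318 (t = -116305 + 156623 = 40318)
V(h) = 0 (V(h) = (h - h)/8 = (⅛)*0 = 0)
(t - 409280)/(494631 + V(-238 - 312)) = (40318 - 409280)/(494631 + 0) = -368962/494631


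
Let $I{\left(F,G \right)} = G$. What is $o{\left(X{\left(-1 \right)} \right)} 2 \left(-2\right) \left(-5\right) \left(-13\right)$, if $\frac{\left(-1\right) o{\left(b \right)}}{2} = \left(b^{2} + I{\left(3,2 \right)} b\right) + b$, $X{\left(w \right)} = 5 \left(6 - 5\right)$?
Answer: $20800$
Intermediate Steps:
$X{\left(w \right)} = 5$ ($X{\left(w \right)} = 5 \cdot 1 = 5$)
$o{\left(b \right)} = - 6 b - 2 b^{2}$ ($o{\left(b \right)} = - 2 \left(\left(b^{2} + 2 b\right) + b\right) = - 2 \left(b^{2} + 3 b\right) = - 6 b - 2 b^{2}$)
$o{\left(X{\left(-1 \right)} \right)} 2 \left(-2\right) \left(-5\right) \left(-13\right) = \left(-2\right) 5 \left(3 + 5\right) 2 \left(-2\right) \left(-5\right) \left(-13\right) = \left(-2\right) 5 \cdot 8 \left(\left(-4\right) \left(-5\right)\right) \left(-13\right) = \left(-80\right) 20 \left(-13\right) = \left(-1600\right) \left(-13\right) = 20800$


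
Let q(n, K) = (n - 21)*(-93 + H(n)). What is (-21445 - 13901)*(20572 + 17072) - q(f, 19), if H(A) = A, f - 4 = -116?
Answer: -1330592089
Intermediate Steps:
f = -112 (f = 4 - 116 = -112)
q(n, K) = (-93 + n)*(-21 + n) (q(n, K) = (n - 21)*(-93 + n) = (-21 + n)*(-93 + n) = (-93 + n)*(-21 + n))
(-21445 - 13901)*(20572 + 17072) - q(f, 19) = (-21445 - 13901)*(20572 + 17072) - (1953 + (-112)**2 - 114*(-112)) = -35346*37644 - (1953 + 12544 + 12768) = -1330564824 - 1*27265 = -1330564824 - 27265 = -1330592089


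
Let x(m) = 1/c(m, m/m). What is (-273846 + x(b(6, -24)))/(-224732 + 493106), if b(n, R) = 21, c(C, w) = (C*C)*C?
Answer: -2536087805/2485411614 ≈ -1.0204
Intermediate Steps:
c(C, w) = C**3 (c(C, w) = C**2*C = C**3)
x(m) = m**(-3) (x(m) = 1/(m**3) = m**(-3))
(-273846 + x(b(6, -24)))/(-224732 + 493106) = (-273846 + 21**(-3))/(-224732 + 493106) = (-273846 + 1/9261)/268374 = -2536087805/9261*1/268374 = -2536087805/2485411614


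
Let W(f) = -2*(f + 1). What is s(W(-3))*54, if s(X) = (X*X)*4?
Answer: 3456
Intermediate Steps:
W(f) = -2 - 2*f (W(f) = -2*(1 + f) = -2 - 2*f)
s(X) = 4*X² (s(X) = X²*4 = 4*X²)
s(W(-3))*54 = (4*(-2 - 2*(-3))²)*54 = (4*(-2 + 6)²)*54 = (4*4²)*54 = (4*16)*54 = 64*54 = 3456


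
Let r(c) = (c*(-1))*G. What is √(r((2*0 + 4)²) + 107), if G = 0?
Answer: √107 ≈ 10.344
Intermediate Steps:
r(c) = 0 (r(c) = (c*(-1))*0 = -c*0 = 0)
√(r((2*0 + 4)²) + 107) = √(0 + 107) = √107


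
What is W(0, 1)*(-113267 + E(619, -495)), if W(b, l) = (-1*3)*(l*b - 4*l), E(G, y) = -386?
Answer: -1363836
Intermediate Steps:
W(b, l) = 12*l - 3*b*l (W(b, l) = -3*(b*l - 4*l) = -3*(-4*l + b*l) = 12*l - 3*b*l)
W(0, 1)*(-113267 + E(619, -495)) = (3*1*(4 - 1*0))*(-113267 - 386) = (3*1*(4 + 0))*(-113653) = (3*1*4)*(-113653) = 12*(-113653) = -1363836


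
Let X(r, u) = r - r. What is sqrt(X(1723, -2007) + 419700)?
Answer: 10*sqrt(4197) ≈ 647.84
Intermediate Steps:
X(r, u) = 0
sqrt(X(1723, -2007) + 419700) = sqrt(0 + 419700) = sqrt(419700) = 10*sqrt(4197)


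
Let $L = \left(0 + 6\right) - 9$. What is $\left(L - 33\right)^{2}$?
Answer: $1296$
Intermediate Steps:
$L = -3$ ($L = 6 - 9 = -3$)
$\left(L - 33\right)^{2} = \left(-3 - 33\right)^{2} = \left(-36\right)^{2} = 1296$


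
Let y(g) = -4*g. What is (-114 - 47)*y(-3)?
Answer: -1932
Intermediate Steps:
(-114 - 47)*y(-3) = (-114 - 47)*(-4*(-3)) = -161*12 = -1932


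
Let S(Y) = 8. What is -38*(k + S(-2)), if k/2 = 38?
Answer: -3192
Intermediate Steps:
k = 76 (k = 2*38 = 76)
-38*(k + S(-2)) = -38*(76 + 8) = -38*84 = -3192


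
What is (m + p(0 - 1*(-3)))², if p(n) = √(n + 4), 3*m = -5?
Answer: 88/9 - 10*√7/3 ≈ 0.95861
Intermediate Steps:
m = -5/3 (m = (⅓)*(-5) = -5/3 ≈ -1.6667)
p(n) = √(4 + n)
(m + p(0 - 1*(-3)))² = (-5/3 + √(4 + (0 - 1*(-3))))² = (-5/3 + √(4 + (0 + 3)))² = (-5/3 + √(4 + 3))² = (-5/3 + √7)²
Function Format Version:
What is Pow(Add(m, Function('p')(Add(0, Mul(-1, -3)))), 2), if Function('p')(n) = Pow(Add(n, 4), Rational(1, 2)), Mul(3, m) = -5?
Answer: Add(Rational(88, 9), Mul(Rational(-10, 3), Pow(7, Rational(1, 2)))) ≈ 0.95861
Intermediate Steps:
m = Rational(-5, 3) (m = Mul(Rational(1, 3), -5) = Rational(-5, 3) ≈ -1.6667)
Function('p')(n) = Pow(Add(4, n), Rational(1, 2))
Pow(Add(m, Function('p')(Add(0, Mul(-1, -3)))), 2) = Pow(Add(Rational(-5, 3), Pow(Add(4, Add(0, Mul(-1, -3))), Rational(1, 2))), 2) = Pow(Add(Rational(-5, 3), Pow(Add(4, Add(0, 3)), Rational(1, 2))), 2) = Pow(Add(Rational(-5, 3), Pow(Add(4, 3), Rational(1, 2))), 2) = Pow(Add(Rational(-5, 3), Pow(7, Rational(1, 2))), 2)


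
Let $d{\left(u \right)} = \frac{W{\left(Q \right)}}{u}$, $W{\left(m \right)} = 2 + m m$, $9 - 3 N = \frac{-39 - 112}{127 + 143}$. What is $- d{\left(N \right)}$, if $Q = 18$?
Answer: $- \frac{264060}{2581} \approx -102.31$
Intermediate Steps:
$N = \frac{2581}{810}$ ($N = 3 - \frac{\left(-39 - 112\right) \frac{1}{127 + 143}}{3} = 3 - \frac{\left(-151\right) \frac{1}{270}}{3} = 3 - - \frac{151}{810} = 3 + \frac{151}{810} = \frac{2581}{810} \approx 3.1864$)
$W{\left(m \right)} = 2 + m^{2}$
$d{\left(u \right)} = \frac{326}{u}$ ($d{\left(u \right)} = \frac{2 + 18^{2}}{u} = \frac{2 + 324}{u} = \frac{326}{u}$)
$- d{\left(N \right)} = - \frac{326}{\frac{2581}{810}} = - \frac{326 \cdot 810}{2581} = \left(-1\right) \frac{264060}{2581} = - \frac{264060}{2581}$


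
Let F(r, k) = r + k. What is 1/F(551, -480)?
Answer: 1/71 ≈ 0.014085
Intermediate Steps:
F(r, k) = k + r
1/F(551, -480) = 1/(-480 + 551) = 1/71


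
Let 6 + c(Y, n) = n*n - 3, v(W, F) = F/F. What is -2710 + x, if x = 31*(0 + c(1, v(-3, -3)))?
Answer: -2958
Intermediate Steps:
v(W, F) = 1
c(Y, n) = -9 + n² (c(Y, n) = -6 + (n*n - 3) = -6 + (n² - 3) = -6 + (-3 + n²) = -9 + n²)
x = -248 (x = 31*(0 + (-9 + 1²)) = 31*(0 + (-9 + 1)) = 31*(0 - 8) = 31*(-8) = -248)
-2710 + x = -2710 - 248 = -2958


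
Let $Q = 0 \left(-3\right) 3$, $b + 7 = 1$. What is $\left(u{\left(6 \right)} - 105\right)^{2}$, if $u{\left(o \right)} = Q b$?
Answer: $11025$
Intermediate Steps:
$b = -6$ ($b = -7 + 1 = -6$)
$Q = 0$ ($Q = 0 \cdot 3 = 0$)
$u{\left(o \right)} = 0$ ($u{\left(o \right)} = 0 \left(-6\right) = 0$)
$\left(u{\left(6 \right)} - 105\right)^{2} = \left(0 - 105\right)^{2} = \left(-105\right)^{2} = 11025$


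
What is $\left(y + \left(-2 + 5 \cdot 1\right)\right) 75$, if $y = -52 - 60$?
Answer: $-8175$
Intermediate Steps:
$y = -112$
$\left(y + \left(-2 + 5 \cdot 1\right)\right) 75 = \left(-112 + \left(-2 + 5 \cdot 1\right)\right) 75 = \left(-112 + \left(-2 + 5\right)\right) 75 = \left(-112 + 3\right) 75 = \left(-109\right) 75 = -8175$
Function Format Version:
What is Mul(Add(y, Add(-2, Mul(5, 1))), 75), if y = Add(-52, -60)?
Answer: -8175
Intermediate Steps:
y = -112
Mul(Add(y, Add(-2, Mul(5, 1))), 75) = Mul(Add(-112, Add(-2, Mul(5, 1))), 75) = Mul(Add(-112, Add(-2, 5)), 75) = Mul(Add(-112, 3), 75) = Mul(-109, 75) = -8175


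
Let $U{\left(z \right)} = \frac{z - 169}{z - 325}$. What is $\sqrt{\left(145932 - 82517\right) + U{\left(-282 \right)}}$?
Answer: $\frac{2 \sqrt{5841366773}}{607} \approx 251.82$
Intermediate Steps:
$U{\left(z \right)} = \frac{-169 + z}{-325 + z}$
$\sqrt{\left(145932 - 82517\right) + U{\left(-282 \right)}} = \sqrt{\left(145932 - 82517\right) + \frac{-169 - 282}{-325 - 282}} = \sqrt{\left(145932 - 82517\right) + \frac{1}{-607} \left(-451\right)} = \sqrt{63415 - - \frac{451}{607}} = \sqrt{63415 + \frac{451}{607}} = \sqrt{\frac{38493356}{607}} = \frac{2 \sqrt{5841366773}}{607}$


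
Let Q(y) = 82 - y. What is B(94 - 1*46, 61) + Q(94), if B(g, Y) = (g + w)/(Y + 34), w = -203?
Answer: -259/19 ≈ -13.632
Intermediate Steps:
B(g, Y) = (-203 + g)/(34 + Y) (B(g, Y) = (g - 203)/(Y + 34) = (-203 + g)/(34 + Y))
B(94 - 1*46, 61) + Q(94) = (-203 + (94 - 1*46))/(34 + 61) + (82 - 1*94) = (-203 + (94 - 46))/95 + (82 - 94) = (-203 + 48)/95 - 12 = (1/95)*(-155) - 12 = -31/19 - 12 = -259/19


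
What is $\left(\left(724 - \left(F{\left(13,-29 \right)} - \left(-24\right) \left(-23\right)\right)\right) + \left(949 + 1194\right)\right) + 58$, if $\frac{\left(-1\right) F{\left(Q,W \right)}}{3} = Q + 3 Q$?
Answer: $3633$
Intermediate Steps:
$F{\left(Q,W \right)} = - 12 Q$ ($F{\left(Q,W \right)} = - 3 \left(Q + 3 Q\right) = - 3 \cdot 4 Q = - 12 Q$)
$\left(\left(724 - \left(F{\left(13,-29 \right)} - \left(-24\right) \left(-23\right)\right)\right) + \left(949 + 1194\right)\right) + 58 = \left(\left(724 - \left(\left(-12\right) 13 - \left(-24\right) \left(-23\right)\right)\right) + \left(949 + 1194\right)\right) + 58 = \left(\left(724 - \left(-156 - 552\right)\right) + 2143\right) + 58 = \left(\left(724 - -708\right) + 2143\right) + 58 = \left(\left(724 + 708\right) + 2143\right) + 58 = \left(1432 + 2143\right) + 58 = 3575 + 58 = 3633$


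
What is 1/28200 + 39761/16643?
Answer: 1121276843/469332600 ≈ 2.3891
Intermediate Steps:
1/28200 + 39761/16643 = 1121276843/469332600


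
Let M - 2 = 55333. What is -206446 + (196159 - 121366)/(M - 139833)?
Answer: -5814782967/28166 ≈ -2.0645e+5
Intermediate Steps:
M = 55335 (M = 2 + 55333 = 55335)
-206446 + (196159 - 121366)/(M - 139833) = -206446 + (196159 - 121366)/(55335 - 139833) = -206446 + 74793/(-84498) = -206446 + 74793*(-1/84498) = -206446 - 24931/28166 = -5814782967/28166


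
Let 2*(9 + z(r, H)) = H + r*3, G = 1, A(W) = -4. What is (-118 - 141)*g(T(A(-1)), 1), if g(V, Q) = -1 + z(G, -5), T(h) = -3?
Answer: 2849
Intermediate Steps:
z(r, H) = -9 + H/2 + 3*r/2 (z(r, H) = -9 + (H + r*3)/2 = -9 + (H + 3*r)/2 = -9 + (H/2 + 3*r/2) = -9 + H/2 + 3*r/2)
g(V, Q) = -11 (g(V, Q) = -1 + (-9 + (½)*(-5) + (3/2)*1) = -1 + (-9 - 5/2 + 3/2) = -1 - 10 = -11)
(-118 - 141)*g(T(A(-1)), 1) = (-118 - 141)*(-11) = -259*(-11) = 2849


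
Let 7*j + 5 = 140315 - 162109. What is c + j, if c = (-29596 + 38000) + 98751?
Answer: 728286/7 ≈ 1.0404e+5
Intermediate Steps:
j = -21799/7 (j = -5/7 + (140315 - 162109)/7 = -5/7 + (⅐)*(-21794) = -5/7 - 21794/7 = -21799/7 ≈ -3114.1)
c = 107155 (c = 8404 + 98751 = 107155)
c + j = 107155 - 21799/7 = 728286/7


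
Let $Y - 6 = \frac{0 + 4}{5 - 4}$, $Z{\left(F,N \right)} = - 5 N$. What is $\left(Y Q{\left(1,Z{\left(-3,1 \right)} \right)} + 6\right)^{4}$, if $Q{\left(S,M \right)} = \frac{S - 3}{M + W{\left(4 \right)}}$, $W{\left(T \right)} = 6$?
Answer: $38416$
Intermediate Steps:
$Q{\left(S,M \right)} = \frac{-3 + S}{6 + M}$ ($Q{\left(S,M \right)} = \frac{S - 3}{M + 6} = \frac{-3 + S}{6 + M}$)
$Y = 10$ ($Y = 6 + \frac{0 + 4}{5 - 4} = 6 + \frac{4}{1} = 6 + 4 \cdot 1 = 6 + 4 = 10$)
$\left(Y Q{\left(1,Z{\left(-3,1 \right)} \right)} + 6\right)^{4} = \left(10 \frac{-3 + 1}{6 - 5} + 6\right)^{4} = \left(10 \frac{1}{6 - 5} \left(-2\right) + 6\right)^{4} = \left(10 \cdot 1^{-1} \left(-2\right) + 6\right)^{4} = \left(10 \cdot 1 \left(-2\right) + 6\right)^{4} = \left(10 \left(-2\right) + 6\right)^{4} = \left(-20 + 6\right)^{4} = \left(-14\right)^{4} = 38416$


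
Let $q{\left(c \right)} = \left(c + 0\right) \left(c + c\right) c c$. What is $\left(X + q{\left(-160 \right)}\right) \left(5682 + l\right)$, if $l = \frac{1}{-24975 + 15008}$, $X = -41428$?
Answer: $\frac{74226995054039996}{9967} \approx 7.4473 \cdot 10^{12}$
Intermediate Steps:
$q{\left(c \right)} = 2 c^{4}$ ($q{\left(c \right)} = c 2 c c c = 2 c^{2} c c = 2 c^{3} c = 2 c^{4}$)
$l = - \frac{1}{9967}$ ($l = \frac{1}{-9967} = - \frac{1}{9967} \approx -0.00010033$)
$\left(X + q{\left(-160 \right)}\right) \left(5682 + l\right) = \left(-41428 + 2 \left(-160\right)^{4}\right) \left(5682 - \frac{1}{9967}\right) = \left(-41428 + 2 \cdot 655360000\right) \frac{56632493}{9967} = \left(-41428 + 1310720000\right) \frac{56632493}{9967} = 1310678572 \cdot \frac{56632493}{9967} = \frac{74226995054039996}{9967}$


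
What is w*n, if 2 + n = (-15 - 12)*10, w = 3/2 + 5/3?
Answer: -2584/3 ≈ -861.33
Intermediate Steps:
w = 19/6 (w = 3*(½) + 5*(⅓) = 3/2 + 5/3 = 19/6 ≈ 3.1667)
n = -272 (n = -2 + (-15 - 12)*10 = -2 - 27*10 = -2 - 270 = -272)
w*n = (19/6)*(-272) = -2584/3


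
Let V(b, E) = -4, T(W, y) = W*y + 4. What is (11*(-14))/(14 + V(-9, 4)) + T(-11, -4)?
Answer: 163/5 ≈ 32.600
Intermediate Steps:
T(W, y) = 4 + W*y
(11*(-14))/(14 + V(-9, 4)) + T(-11, -4) = (11*(-14))/(14 - 4) + (4 - 11*(-4)) = -154/10 + (4 + 44) = (1/10)*(-154) + 48 = -77/5 + 48 = 163/5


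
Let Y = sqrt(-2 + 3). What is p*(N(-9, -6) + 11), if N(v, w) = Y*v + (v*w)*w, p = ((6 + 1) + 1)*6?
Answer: -15456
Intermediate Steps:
p = 48 (p = (7 + 1)*6 = 8*6 = 48)
Y = 1 (Y = sqrt(1) = 1)
N(v, w) = v + v*w**2 (N(v, w) = 1*v + (v*w)*w = v + v*w**2)
p*(N(-9, -6) + 11) = 48*(-9*(1 + (-6)**2) + 11) = 48*(-9*(1 + 36) + 11) = 48*(-9*37 + 11) = 48*(-333 + 11) = 48*(-322) = -15456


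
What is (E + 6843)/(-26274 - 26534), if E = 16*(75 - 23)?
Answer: -7675/52808 ≈ -0.14534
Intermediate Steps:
E = 832 (E = 16*52 = 832)
(E + 6843)/(-26274 - 26534) = (832 + 6843)/(-26274 - 26534) = 7675/(-52808) = 7675*(-1/52808) = -7675/52808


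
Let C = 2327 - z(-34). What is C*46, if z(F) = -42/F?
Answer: 1818748/17 ≈ 1.0699e+5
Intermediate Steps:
C = 39538/17 (C = 2327 - (-42)/(-34) = 2327 - (-42)*(-1)/34 = 2327 - 1*21/17 = 2327 - 21/17 = 39538/17 ≈ 2325.8)
C*46 = (39538/17)*46 = 1818748/17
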